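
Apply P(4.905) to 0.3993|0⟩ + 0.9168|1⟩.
0.3993|0⟩ + (0.1755 - 0.8998i)|1⟩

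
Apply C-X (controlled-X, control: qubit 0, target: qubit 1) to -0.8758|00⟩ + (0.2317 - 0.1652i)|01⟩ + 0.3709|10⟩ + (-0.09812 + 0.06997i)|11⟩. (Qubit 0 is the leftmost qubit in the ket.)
-0.8758|00⟩ + (0.2317 - 0.1652i)|01⟩ + (-0.09812 + 0.06997i)|10⟩ + 0.3709|11⟩

C-X leaves the control-|0⟩ kets |00⟩, |01⟩ unchanged and applies X to qubit 1 on the control-|1⟩ pair (|10⟩, |11⟩).
X = [[0, 1], [1, 0]].
With a = amp(|10⟩) = 0.3709 and b = amp(|11⟩) = (-0.09812 + 0.06997i):
new amp(|10⟩) = (1)·b = (-0.09812 + 0.06997i)
new amp(|11⟩) = (1)·a = 0.3709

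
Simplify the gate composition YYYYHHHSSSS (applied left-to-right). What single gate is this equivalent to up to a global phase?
H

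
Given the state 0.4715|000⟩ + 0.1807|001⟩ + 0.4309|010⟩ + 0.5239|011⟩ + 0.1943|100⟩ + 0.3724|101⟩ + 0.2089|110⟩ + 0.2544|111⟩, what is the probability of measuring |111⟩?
0.06472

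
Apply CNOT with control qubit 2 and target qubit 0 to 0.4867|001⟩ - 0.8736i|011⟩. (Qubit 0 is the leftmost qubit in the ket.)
0.4867|101⟩ - 0.8736i|111⟩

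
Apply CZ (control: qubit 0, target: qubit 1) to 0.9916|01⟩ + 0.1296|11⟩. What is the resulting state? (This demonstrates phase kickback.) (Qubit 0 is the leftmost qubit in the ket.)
0.9916|01⟩ - 0.1296|11⟩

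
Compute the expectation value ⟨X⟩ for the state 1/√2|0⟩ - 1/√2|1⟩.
-1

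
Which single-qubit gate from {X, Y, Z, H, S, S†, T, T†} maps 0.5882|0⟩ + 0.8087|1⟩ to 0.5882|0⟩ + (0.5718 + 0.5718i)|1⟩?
T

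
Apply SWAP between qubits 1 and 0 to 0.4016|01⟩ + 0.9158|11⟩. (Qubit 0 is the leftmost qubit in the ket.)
0.4016|10⟩ + 0.9158|11⟩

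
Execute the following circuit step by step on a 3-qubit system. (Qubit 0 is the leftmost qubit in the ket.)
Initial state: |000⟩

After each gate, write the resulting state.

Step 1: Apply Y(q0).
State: i|100⟩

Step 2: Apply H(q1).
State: (1/√2)i|100⟩ + (1/√2)i|110⟩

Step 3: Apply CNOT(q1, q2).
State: (1/√2)i|100⟩ + (1/√2)i|111⟩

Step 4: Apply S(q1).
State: (1/√2)i|100⟩ - 1/√2|111⟩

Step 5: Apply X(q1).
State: -1/√2|101⟩ + (1/√2)i|110⟩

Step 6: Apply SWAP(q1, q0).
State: -1/√2|011⟩ + (1/√2)i|110⟩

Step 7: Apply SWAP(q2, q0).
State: (1/√2)i|011⟩ - 1/√2|110⟩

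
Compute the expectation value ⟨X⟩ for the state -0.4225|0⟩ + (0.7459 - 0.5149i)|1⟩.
-0.6303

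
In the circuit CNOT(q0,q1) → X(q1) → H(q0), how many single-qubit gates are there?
2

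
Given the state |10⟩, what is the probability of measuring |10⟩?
1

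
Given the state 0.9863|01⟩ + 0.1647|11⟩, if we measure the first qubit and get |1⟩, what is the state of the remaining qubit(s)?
|1⟩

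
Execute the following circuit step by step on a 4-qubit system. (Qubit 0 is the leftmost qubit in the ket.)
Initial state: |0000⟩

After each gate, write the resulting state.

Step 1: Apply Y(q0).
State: i|1000⟩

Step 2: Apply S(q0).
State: -|1000⟩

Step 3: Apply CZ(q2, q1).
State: -|1000⟩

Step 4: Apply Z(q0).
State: |1000⟩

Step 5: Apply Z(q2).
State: |1000⟩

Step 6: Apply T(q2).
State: |1000⟩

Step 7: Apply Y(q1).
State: i|1100⟩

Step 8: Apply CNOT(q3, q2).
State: i|1100⟩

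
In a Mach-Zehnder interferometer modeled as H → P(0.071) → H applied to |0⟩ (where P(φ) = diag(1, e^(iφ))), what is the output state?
(0.9987 + 0.03547i)|0⟩ + (0.00126 - 0.03547i)|1⟩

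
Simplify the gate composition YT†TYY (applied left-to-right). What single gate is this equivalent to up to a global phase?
Y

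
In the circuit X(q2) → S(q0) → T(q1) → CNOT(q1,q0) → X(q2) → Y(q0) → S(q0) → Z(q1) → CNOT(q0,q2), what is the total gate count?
9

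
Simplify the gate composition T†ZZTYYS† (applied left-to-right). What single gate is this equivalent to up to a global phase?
S†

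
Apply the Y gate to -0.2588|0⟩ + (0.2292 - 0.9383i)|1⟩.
(-0.9383 - 0.2292i)|0⟩ - 0.2588i|1⟩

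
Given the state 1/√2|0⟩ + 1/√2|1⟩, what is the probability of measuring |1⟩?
1/2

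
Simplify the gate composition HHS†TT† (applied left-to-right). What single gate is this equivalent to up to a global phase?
S†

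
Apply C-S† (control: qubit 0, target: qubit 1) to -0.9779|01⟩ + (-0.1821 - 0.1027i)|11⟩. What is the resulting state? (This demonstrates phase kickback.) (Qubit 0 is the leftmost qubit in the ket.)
-0.9779|01⟩ + (-0.1027 + 0.1821i)|11⟩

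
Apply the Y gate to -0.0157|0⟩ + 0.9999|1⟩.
-0.9999i|0⟩ - 0.0157i|1⟩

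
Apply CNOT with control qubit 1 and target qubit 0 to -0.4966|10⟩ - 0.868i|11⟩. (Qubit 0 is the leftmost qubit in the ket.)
-0.868i|01⟩ - 0.4966|10⟩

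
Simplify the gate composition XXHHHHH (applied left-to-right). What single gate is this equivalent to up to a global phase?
H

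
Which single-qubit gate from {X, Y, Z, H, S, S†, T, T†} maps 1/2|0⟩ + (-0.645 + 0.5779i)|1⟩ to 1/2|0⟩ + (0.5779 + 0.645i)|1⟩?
S†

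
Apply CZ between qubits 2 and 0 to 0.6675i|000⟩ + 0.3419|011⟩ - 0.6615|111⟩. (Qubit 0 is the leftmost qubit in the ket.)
0.6675i|000⟩ + 0.3419|011⟩ + 0.6615|111⟩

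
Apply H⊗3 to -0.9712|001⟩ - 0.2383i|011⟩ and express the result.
(-0.3434 - 0.08425i)|000⟩ + (0.3434 + 0.08425i)|001⟩ + (-0.3434 + 0.08425i)|010⟩ + (0.3434 - 0.08425i)|011⟩ + (-0.3434 - 0.08425i)|100⟩ + (0.3434 + 0.08425i)|101⟩ + (-0.3434 + 0.08425i)|110⟩ + (0.3434 - 0.08425i)|111⟩

H⊗3 gives amp(|y⟩) = (1/2√2) Σ_x (−1)^(x·y) amp(|x⟩), where x·y is the number of positions in which both x and y have a 1.
|000⟩: (-0.9712 - 0.2383i)/(2√2) = (-0.3434 - 0.08425i)
|001⟩: (0.9712 + 0.2383i)/(2√2) = (0.3434 + 0.08425i)
|010⟩: (-0.9712 + 0.2383i)/(2√2) = (-0.3434 + 0.08425i)
|011⟩: (0.9712 - 0.2383i)/(2√2) = (0.3434 - 0.08425i)
|100⟩: (-0.9712 - 0.2383i)/(2√2) = (-0.3434 - 0.08425i)
|101⟩: (0.9712 + 0.2383i)/(2√2) = (0.3434 + 0.08425i)
|110⟩: (-0.9712 + 0.2383i)/(2√2) = (-0.3434 + 0.08425i)
|111⟩: (0.9712 - 0.2383i)/(2√2) = (0.3434 - 0.08425i)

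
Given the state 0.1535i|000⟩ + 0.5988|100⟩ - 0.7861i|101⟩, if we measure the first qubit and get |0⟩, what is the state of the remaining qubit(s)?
i|00⟩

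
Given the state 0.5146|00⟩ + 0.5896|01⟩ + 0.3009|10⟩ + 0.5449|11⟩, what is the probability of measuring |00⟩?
0.2648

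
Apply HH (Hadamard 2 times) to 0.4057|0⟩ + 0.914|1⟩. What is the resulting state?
0.4057|0⟩ + 0.914|1⟩

H² = I, so an even number of Hadamards cancels: H^2 = I and the state is unchanged.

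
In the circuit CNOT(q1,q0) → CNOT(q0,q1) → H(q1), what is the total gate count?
3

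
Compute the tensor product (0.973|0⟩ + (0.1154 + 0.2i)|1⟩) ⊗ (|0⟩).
0.973|00⟩ + (0.1154 + 0.2i)|10⟩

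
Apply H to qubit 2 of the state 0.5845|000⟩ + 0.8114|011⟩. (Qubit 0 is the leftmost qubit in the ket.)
0.4133|000⟩ + 0.4133|001⟩ + 0.5737|010⟩ - 0.5737|011⟩

H on qubit 2 mixes each pair of kets that differ only in qubit 2: amplitudes (a, b) of (|…0…⟩, |…1…⟩) become ((a + b)/√2, (a − b)/√2). Kets absent from the input have amplitude 0.
(|000⟩, |001⟩): (a, b) = (0.5845, 0) → (0.4133, 0.4133)
(|010⟩, |011⟩): (a, b) = (0, 0.8114) → (0.5737, -0.5737)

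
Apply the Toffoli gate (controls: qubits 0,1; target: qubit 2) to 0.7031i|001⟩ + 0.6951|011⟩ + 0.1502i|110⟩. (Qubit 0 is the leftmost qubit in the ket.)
0.7031i|001⟩ + 0.6951|011⟩ + 0.1502i|111⟩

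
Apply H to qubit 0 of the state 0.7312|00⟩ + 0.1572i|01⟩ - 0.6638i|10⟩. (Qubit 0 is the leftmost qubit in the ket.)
(0.517 - 0.4694i)|00⟩ + 0.1112i|01⟩ + (0.517 + 0.4694i)|10⟩ + 0.1112i|11⟩

H on qubit 0 mixes each pair of kets that differ only in qubit 0: amplitudes (a, b) of (|…0…⟩, |…1…⟩) become ((a + b)/√2, (a − b)/√2). Kets absent from the input have amplitude 0.
(|00⟩, |10⟩): (a, b) = (0.7312, -0.6638i) → ((0.517 - 0.4694i), (0.517 + 0.4694i))
(|01⟩, |11⟩): (a, b) = (0.1572i, 0) → (0.1112i, 0.1112i)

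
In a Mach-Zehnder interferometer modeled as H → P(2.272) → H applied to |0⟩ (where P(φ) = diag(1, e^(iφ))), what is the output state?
(0.1774 + 0.382i)|0⟩ + (0.8226 - 0.382i)|1⟩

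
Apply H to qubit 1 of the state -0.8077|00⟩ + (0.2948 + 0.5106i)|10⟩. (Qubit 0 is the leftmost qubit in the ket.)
-0.5711|00⟩ - 0.5711|01⟩ + (0.2085 + 0.361i)|10⟩ + (0.2085 + 0.361i)|11⟩

H on qubit 1 mixes each pair of kets that differ only in qubit 1: amplitudes (a, b) of (|…0…⟩, |…1…⟩) become ((a + b)/√2, (a − b)/√2). Kets absent from the input have amplitude 0.
(|00⟩, |01⟩): (a, b) = (-0.8077, 0) → (-0.5711, -0.5711)
(|10⟩, |11⟩): (a, b) = ((0.2948 + 0.5106i), 0) → ((0.2085 + 0.361i), (0.2085 + 0.361i))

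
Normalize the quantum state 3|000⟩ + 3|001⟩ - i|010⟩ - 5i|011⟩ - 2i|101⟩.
0.433|000⟩ + 0.433|001⟩ - 0.1443i|010⟩ - 0.7217i|011⟩ - 0.2887i|101⟩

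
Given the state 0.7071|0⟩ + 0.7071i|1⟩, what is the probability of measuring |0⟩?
0.5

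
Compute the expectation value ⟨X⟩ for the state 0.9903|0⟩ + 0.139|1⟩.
0.2753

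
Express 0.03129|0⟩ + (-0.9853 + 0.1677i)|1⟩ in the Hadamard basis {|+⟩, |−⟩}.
(-0.6746 + 0.1186i)|+⟩ + (0.7188 - 0.1186i)|−⟩

With |ψ⟩ = α|0⟩ + β|1⟩, the Hadamard-basis coefficients are ⟨+|ψ⟩ = (α + β)/√2 and ⟨−|ψ⟩ = (α − β)/√2.
Here α = 0.03129, β = (-0.9853 + 0.1677i): (α + β)/√2 = (-0.6746 + 0.1186i), (α − β)/√2 = (0.7188 - 0.1186i).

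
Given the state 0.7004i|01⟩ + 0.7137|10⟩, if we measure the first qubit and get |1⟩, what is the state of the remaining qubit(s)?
|0⟩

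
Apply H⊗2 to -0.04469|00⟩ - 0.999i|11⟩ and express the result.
(-0.02235 - 0.4995i)|00⟩ + (-0.02235 + 0.4995i)|01⟩ + (-0.02235 + 0.4995i)|10⟩ + (-0.02235 - 0.4995i)|11⟩

H⊗2 gives amp(|y⟩) = (1/2) Σ_x (−1)^(x·y) amp(|x⟩), where x·y is the number of positions in which both x and y have a 1.
|00⟩: (-0.04469 - 0.999i)/2 = (-0.02235 - 0.4995i)
|01⟩: (-0.04469 + 0.999i)/2 = (-0.02235 + 0.4995i)
|10⟩: (-0.04469 + 0.999i)/2 = (-0.02235 + 0.4995i)
|11⟩: (-0.04469 - 0.999i)/2 = (-0.02235 - 0.4995i)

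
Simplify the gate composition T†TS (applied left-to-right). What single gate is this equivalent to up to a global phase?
S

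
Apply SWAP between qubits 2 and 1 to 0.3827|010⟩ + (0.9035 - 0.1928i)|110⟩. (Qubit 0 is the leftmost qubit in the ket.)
0.3827|001⟩ + (0.9035 - 0.1928i)|101⟩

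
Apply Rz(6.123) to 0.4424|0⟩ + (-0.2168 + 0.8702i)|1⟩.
(-0.441 - 0.0354i)|0⟩ + (0.1465 - 0.8848i)|1⟩

Rz(6.123) = [[e^(−iθ/2), 0], [0, e^(iθ/2)]] with e^(±iθ/2) = cos(θ/2) ± i·sin(θ/2); θ = 6.123, cos(θ/2) ≈ -0.996794, sin(θ/2) ≈ 0.0800071.
With a = amp(|0⟩) = 0.4424 and b = amp(|1⟩) = (-0.2168 + 0.8702i):
new amp(|0⟩) = (-0.996794 - 0.0800071i)·a = (-0.441 - 0.0354i)
new amp(|1⟩) = (-0.996794 + 0.0800071i)·b = (0.1465 - 0.8848i)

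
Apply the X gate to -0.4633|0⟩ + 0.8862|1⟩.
0.8862|0⟩ - 0.4633|1⟩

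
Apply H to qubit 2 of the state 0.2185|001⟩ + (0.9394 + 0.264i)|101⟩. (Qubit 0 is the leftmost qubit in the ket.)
0.1545|000⟩ - 0.1545|001⟩ + (0.6643 + 0.1867i)|100⟩ + (-0.6643 - 0.1867i)|101⟩

H on qubit 2 mixes each pair of kets that differ only in qubit 2: amplitudes (a, b) of (|…0…⟩, |…1…⟩) become ((a + b)/√2, (a − b)/√2). Kets absent from the input have amplitude 0.
(|000⟩, |001⟩): (a, b) = (0, 0.2185) → (0.1545, -0.1545)
(|100⟩, |101⟩): (a, b) = (0, (0.9394 + 0.264i)) → ((0.6643 + 0.1867i), (-0.6643 - 0.1867i))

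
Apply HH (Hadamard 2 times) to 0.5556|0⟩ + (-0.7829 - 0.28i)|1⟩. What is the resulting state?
0.5556|0⟩ + (-0.7829 - 0.28i)|1⟩

H² = I, so an even number of Hadamards cancels: H^2 = I and the state is unchanged.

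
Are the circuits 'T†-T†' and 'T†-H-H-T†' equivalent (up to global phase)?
Yes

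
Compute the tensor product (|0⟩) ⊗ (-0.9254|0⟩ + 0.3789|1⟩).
-0.9254|00⟩ + 0.3789|01⟩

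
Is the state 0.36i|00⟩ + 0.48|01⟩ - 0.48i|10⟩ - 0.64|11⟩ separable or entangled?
Separable

Writing the state as a|00⟩ + b|01⟩ + c|10⟩ + d|11⟩, it is a product state iff ad − bc = 0.
Here (a, b, c, d) = (0.36i, 0.48, -0.48i, -0.64): ad − bc = (0.36i)(-0.64) − (0.48)(-0.48i) = 0, so the state is separable.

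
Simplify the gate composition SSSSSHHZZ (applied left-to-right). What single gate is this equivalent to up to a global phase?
S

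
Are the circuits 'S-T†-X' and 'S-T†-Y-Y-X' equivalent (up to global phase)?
Yes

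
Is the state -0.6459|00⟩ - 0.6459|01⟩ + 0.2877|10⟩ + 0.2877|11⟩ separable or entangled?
Separable

Writing the state as a|00⟩ + b|01⟩ + c|10⟩ + d|11⟩, it is a product state iff ad − bc = 0.
Here (a, b, c, d) = (-0.6459, -0.6459, 0.2877, 0.2877): ad − bc = (-0.6459)(0.2877) − (-0.6459)(0.2877) = 0, so the state is separable.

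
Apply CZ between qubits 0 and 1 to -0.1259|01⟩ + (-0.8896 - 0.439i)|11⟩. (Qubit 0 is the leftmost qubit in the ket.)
-0.1259|01⟩ + (0.8896 + 0.439i)|11⟩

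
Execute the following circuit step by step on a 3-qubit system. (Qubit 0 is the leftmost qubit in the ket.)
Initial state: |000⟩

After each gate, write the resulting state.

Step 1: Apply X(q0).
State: |100⟩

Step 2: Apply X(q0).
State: |000⟩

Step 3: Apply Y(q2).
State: i|001⟩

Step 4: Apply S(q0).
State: i|001⟩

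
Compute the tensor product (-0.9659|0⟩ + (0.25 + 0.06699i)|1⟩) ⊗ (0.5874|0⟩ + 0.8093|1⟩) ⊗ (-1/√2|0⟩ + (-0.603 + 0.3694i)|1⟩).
0.4012|000⟩ + (0.3421 - 0.2096i)|001⟩ + 0.5527|010⟩ + (0.4714 - 0.2888i)|011⟩ + (-0.1038 - 0.02782i)|100⟩ + (-0.1031 + 0.03052i)|101⟩ + (-0.1431 - 0.03834i)|110⟩ + (-0.142 + 0.04205i)|111⟩

amp(|b₁b₂…⟩) = product of the factor amplitudes for bits b₁, b₂, …; only kets whose every factor amplitude is nonzero survive.
|000⟩: (-0.9659)(0.5874)(-1/√2) = 0.4012
|001⟩: (-0.9659)(0.5874)(-0.603 + 0.3694i) = (0.3421 - 0.2096i)
|010⟩: (-0.9659)(0.8093)(-1/√2) = 0.5527
|011⟩: (-0.9659)(0.8093)(-0.603 + 0.3694i) = (0.4714 - 0.2888i)
|100⟩: (0.25 + 0.06699i)(0.5874)(-1/√2) = (-0.1038 - 0.02782i)
|101⟩: (0.25 + 0.06699i)(0.5874)(-0.603 + 0.3694i) = (-0.1031 + 0.03052i)
|110⟩: (0.25 + 0.06699i)(0.8093)(-1/√2) = (-0.1431 - 0.03834i)
|111⟩: (0.25 + 0.06699i)(0.8093)(-0.603 + 0.3694i) = (-0.142 + 0.04205i)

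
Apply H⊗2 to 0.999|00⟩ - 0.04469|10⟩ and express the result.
0.4772|00⟩ + 0.4772|01⟩ + 0.5218|10⟩ + 0.5218|11⟩

H⊗2 gives amp(|y⟩) = (1/2) Σ_x (−1)^(x·y) amp(|x⟩), where x·y is the number of positions in which both x and y have a 1.
|00⟩: (0.999 - 0.04469)/2 = 0.4772
|01⟩: (0.999 - 0.04469)/2 = 0.4772
|10⟩: (0.999 + 0.04469)/2 = 0.5218
|11⟩: (0.999 + 0.04469)/2 = 0.5218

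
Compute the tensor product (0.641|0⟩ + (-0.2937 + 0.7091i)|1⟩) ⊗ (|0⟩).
0.641|00⟩ + (-0.2937 + 0.7091i)|10⟩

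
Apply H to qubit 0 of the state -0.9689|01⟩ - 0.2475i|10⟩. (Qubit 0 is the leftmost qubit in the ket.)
-0.175i|00⟩ - 0.6851|01⟩ + 0.175i|10⟩ - 0.6851|11⟩

H on qubit 0 mixes each pair of kets that differ only in qubit 0: amplitudes (a, b) of (|…0…⟩, |…1…⟩) become ((a + b)/√2, (a − b)/√2). Kets absent from the input have amplitude 0.
(|00⟩, |10⟩): (a, b) = (0, -0.2475i) → (-0.175i, 0.175i)
(|01⟩, |11⟩): (a, b) = (-0.9689, 0) → (-0.6851, -0.6851)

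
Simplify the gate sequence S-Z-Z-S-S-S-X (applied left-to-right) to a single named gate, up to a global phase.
X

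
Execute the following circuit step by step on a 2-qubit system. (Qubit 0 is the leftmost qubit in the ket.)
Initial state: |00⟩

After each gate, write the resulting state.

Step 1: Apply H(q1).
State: 1/√2|00⟩ + 1/√2|01⟩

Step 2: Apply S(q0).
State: 1/√2|00⟩ + 1/√2|01⟩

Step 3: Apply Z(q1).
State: 1/√2|00⟩ - 1/√2|01⟩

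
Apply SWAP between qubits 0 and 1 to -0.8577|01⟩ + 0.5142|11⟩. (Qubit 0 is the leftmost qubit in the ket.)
-0.8577|10⟩ + 0.5142|11⟩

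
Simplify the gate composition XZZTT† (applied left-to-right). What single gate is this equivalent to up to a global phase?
X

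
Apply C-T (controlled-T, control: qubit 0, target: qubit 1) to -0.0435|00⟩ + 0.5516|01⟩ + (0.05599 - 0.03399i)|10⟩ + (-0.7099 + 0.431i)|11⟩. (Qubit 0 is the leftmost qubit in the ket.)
-0.0435|00⟩ + 0.5516|01⟩ + (0.05599 - 0.03399i)|10⟩ + (-0.8067 - 0.1972i)|11⟩

C-T leaves the control-|0⟩ kets |00⟩, |01⟩ unchanged and applies T to qubit 1 on the control-|1⟩ pair (|10⟩, |11⟩).
T = [[1, 0], [0, (1/√2 + (1/√2)i)]].
With a = amp(|10⟩) = (0.05599 - 0.03399i) and b = amp(|11⟩) = (-0.7099 + 0.431i):
new amp(|10⟩) = (1)·a = (0.05599 - 0.03399i)
new amp(|11⟩) = (1/√2 + (1/√2)i)·b = (-0.8067 - 0.1972i)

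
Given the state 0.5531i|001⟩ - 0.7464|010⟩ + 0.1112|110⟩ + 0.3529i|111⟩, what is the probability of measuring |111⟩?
0.1245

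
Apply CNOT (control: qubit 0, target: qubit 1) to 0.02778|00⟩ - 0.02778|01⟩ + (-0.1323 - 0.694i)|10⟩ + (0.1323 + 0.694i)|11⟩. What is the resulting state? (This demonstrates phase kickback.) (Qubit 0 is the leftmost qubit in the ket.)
0.02778|00⟩ - 0.02778|01⟩ + (0.1323 + 0.694i)|10⟩ + (-0.1323 - 0.694i)|11⟩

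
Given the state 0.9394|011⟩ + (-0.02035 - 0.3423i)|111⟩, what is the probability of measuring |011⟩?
0.8825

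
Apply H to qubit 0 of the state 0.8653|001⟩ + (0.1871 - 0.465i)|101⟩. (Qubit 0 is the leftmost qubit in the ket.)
(0.7442 - 0.3288i)|001⟩ + (0.4796 + 0.3288i)|101⟩

H on qubit 0 mixes each pair of kets that differ only in qubit 0: amplitudes (a, b) of (|…0…⟩, |…1…⟩) become ((a + b)/√2, (a − b)/√2). Kets absent from the input have amplitude 0.
(|001⟩, |101⟩): (a, b) = (0.8653, (0.1871 - 0.465i)) → ((0.7442 - 0.3288i), (0.4796 + 0.3288i))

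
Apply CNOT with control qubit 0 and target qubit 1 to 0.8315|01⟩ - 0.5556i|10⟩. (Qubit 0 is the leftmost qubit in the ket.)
0.8315|01⟩ - 0.5556i|11⟩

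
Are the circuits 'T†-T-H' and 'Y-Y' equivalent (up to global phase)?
No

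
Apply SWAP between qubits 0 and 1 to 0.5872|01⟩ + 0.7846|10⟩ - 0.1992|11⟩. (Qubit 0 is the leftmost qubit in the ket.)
0.7846|01⟩ + 0.5872|10⟩ - 0.1992|11⟩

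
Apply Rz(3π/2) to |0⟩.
(-1/√2 - (1/√2)i)|0⟩

Rz(3π/2) = [[e^(−iθ/2), 0], [0, e^(iθ/2)]] with e^(±iθ/2) = cos(θ/2) ± i·sin(θ/2); θ = 3π/2, cos(θ/2) ≈ -0.707107, sin(θ/2) ≈ 0.707107.
With a = amp(|0⟩) = 1 and b = amp(|1⟩) = 0:
new amp(|0⟩) = (-0.707107 - 0.707107i)·a = (-1/√2 - (1/√2)i)
new amp(|1⟩) = (-0.707107 + 0.707107i)·b = 0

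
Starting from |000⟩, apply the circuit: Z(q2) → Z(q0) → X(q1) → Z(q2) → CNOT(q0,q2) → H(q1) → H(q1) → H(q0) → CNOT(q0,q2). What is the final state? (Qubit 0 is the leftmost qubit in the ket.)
1/√2|010⟩ + 1/√2|111⟩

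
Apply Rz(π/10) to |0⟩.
(0.9877 - 0.1564i)|0⟩

Rz(π/10) = [[e^(−iθ/2), 0], [0, e^(iθ/2)]] with e^(±iθ/2) = cos(θ/2) ± i·sin(θ/2); θ = π/10, cos(θ/2) ≈ 0.987688, sin(θ/2) ≈ 0.156434.
With a = amp(|0⟩) = 1 and b = amp(|1⟩) = 0:
new amp(|0⟩) = (0.987688 - 0.156434i)·a = (0.9877 - 0.1564i)
new amp(|1⟩) = (0.987688 + 0.156434i)·b = 0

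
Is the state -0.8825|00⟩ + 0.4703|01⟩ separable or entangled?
Separable

Writing the state as a|00⟩ + b|01⟩ + c|10⟩ + d|11⟩, it is a product state iff ad − bc = 0.
Here (a, b, c, d) = (-0.8825, 0.4703, 0, 0): ad − bc = (-0.8825)(0) − (0.4703)(0) = 0, so the state is separable.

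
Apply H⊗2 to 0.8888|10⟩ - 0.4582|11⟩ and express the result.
0.2153|00⟩ + 0.6735|01⟩ - 0.2153|10⟩ - 0.6735|11⟩

H⊗2 gives amp(|y⟩) = (1/2) Σ_x (−1)^(x·y) amp(|x⟩), where x·y is the number of positions in which both x and y have a 1.
|00⟩: (0.8888 - 0.4582)/2 = 0.2153
|01⟩: (0.8888 + 0.4582)/2 = 0.6735
|10⟩: (-0.8888 + 0.4582)/2 = -0.2153
|11⟩: (-0.8888 - 0.4582)/2 = -0.6735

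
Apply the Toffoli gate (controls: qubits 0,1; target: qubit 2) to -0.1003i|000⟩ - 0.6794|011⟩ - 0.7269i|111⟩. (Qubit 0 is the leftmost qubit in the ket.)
-0.1003i|000⟩ - 0.6794|011⟩ - 0.7269i|110⟩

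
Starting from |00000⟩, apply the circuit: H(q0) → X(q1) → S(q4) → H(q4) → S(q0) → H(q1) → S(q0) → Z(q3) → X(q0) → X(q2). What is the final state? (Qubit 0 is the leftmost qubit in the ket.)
-1/√8|00100⟩ - 1/√8|00101⟩ + 1/√8|01100⟩ + 1/√8|01101⟩ + 1/√8|10100⟩ + 1/√8|10101⟩ - 1/√8|11100⟩ - 1/√8|11101⟩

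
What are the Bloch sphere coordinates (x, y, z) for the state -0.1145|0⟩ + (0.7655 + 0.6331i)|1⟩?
(-0.1753, -0.145, -0.9737)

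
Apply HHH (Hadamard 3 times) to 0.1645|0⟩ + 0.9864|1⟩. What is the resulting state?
0.8138|0⟩ - 0.5812|1⟩

H² = I, so H^3 = H: a single Hadamard. With (a, b) = (0.1645, 0.9864), H gives ((a + b)/√2, (a − b)/√2) = (0.8138, -0.5812).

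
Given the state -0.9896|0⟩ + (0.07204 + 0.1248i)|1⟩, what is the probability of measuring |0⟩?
0.9793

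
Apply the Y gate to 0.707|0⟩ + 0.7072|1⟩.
-0.7072i|0⟩ + 0.707i|1⟩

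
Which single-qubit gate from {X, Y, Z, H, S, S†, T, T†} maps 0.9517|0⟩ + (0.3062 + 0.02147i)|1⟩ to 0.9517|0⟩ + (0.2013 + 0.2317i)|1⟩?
T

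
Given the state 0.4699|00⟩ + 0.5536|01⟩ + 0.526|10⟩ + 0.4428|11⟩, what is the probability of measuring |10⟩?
0.2767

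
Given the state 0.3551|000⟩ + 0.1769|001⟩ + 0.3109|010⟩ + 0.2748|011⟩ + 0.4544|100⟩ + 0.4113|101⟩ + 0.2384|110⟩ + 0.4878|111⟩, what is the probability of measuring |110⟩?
0.05683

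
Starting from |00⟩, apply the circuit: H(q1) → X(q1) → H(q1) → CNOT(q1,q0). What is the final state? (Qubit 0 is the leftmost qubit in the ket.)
|00⟩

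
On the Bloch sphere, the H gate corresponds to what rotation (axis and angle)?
Rotation by π around the (x+z)/√2 axis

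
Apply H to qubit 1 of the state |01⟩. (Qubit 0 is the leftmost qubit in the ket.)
1/√2|00⟩ - 1/√2|01⟩

H on qubit 1 mixes each pair of kets that differ only in qubit 1: amplitudes (a, b) of (|…0…⟩, |…1…⟩) become ((a + b)/√2, (a − b)/√2). Kets absent from the input have amplitude 0.
(|00⟩, |01⟩): (a, b) = (0, 1) → (1/√2, -1/√2)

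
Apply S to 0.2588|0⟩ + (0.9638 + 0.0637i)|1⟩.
0.2588|0⟩ + (-0.0637 + 0.9638i)|1⟩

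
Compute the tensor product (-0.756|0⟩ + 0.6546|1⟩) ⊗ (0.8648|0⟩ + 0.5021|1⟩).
-0.6538|00⟩ - 0.3796|01⟩ + 0.5661|10⟩ + 0.3287|11⟩

amp(|b₁b₂…⟩) = product of the factor amplitudes for bits b₁, b₂, …; only kets whose every factor amplitude is nonzero survive.
|00⟩: (-0.756)(0.8648) = -0.6538
|01⟩: (-0.756)(0.5021) = -0.3796
|10⟩: (0.6546)(0.8648) = 0.5661
|11⟩: (0.6546)(0.5021) = 0.3287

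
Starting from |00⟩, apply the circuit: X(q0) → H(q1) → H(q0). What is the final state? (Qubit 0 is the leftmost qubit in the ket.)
1/2|00⟩ + 1/2|01⟩ - 1/2|10⟩ - 1/2|11⟩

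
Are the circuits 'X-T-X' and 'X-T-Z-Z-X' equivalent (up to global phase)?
Yes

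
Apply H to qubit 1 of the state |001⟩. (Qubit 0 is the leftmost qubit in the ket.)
1/√2|001⟩ + 1/√2|011⟩

H on qubit 1 mixes each pair of kets that differ only in qubit 1: amplitudes (a, b) of (|…0…⟩, |…1…⟩) become ((a + b)/√2, (a − b)/√2). Kets absent from the input have amplitude 0.
(|001⟩, |011⟩): (a, b) = (1, 0) → (1/√2, 1/√2)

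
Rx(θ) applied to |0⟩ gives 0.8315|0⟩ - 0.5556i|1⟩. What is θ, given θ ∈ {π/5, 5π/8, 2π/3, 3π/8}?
3π/8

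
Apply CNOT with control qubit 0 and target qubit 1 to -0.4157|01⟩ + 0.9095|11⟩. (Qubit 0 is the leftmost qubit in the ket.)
-0.4157|01⟩ + 0.9095|10⟩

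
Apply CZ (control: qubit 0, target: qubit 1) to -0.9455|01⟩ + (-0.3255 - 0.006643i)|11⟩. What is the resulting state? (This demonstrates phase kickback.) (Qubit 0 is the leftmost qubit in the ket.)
-0.9455|01⟩ + (0.3255 + 0.006643i)|11⟩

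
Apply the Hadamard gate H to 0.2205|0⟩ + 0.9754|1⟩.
0.8456|0⟩ - 0.5338|1⟩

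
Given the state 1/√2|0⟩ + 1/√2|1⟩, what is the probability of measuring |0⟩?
1/2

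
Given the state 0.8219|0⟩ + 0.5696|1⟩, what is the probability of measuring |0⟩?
0.6755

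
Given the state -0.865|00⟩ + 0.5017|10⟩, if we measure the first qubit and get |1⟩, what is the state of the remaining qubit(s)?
|0⟩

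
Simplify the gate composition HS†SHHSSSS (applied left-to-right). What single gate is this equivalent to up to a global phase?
H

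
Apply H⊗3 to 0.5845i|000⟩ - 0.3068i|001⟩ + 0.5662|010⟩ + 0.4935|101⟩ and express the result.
(0.3747 + 0.09818i)|000⟩ + (0.0257 + 0.3151i)|001⟩ + (-0.0257 + 0.09818i)|010⟩ + (-0.3747 + 0.3151i)|011⟩ + (0.0257 + 0.09818i)|100⟩ + (0.3747 + 0.3151i)|101⟩ + (-0.3747 + 0.09818i)|110⟩ + (-0.0257 + 0.3151i)|111⟩

H⊗3 gives amp(|y⟩) = (1/2√2) Σ_x (−1)^(x·y) amp(|x⟩), where x·y is the number of positions in which both x and y have a 1.
|000⟩: (0.5845i - 0.3068i + 0.5662 + 0.4935)/(2√2) = (0.3747 + 0.09818i)
|001⟩: (0.5845i + 0.3068i + 0.5662 - 0.4935)/(2√2) = (0.0257 + 0.3151i)
|010⟩: (0.5845i - 0.3068i - 0.5662 + 0.4935)/(2√2) = (-0.0257 + 0.09818i)
|011⟩: (0.5845i + 0.3068i - 0.5662 - 0.4935)/(2√2) = (-0.3747 + 0.3151i)
|100⟩: (0.5845i - 0.3068i + 0.5662 - 0.4935)/(2√2) = (0.0257 + 0.09818i)
|101⟩: (0.5845i + 0.3068i + 0.5662 + 0.4935)/(2√2) = (0.3747 + 0.3151i)
|110⟩: (0.5845i - 0.3068i - 0.5662 - 0.4935)/(2√2) = (-0.3747 + 0.09818i)
|111⟩: (0.5845i + 0.3068i - 0.5662 + 0.4935)/(2√2) = (-0.0257 + 0.3151i)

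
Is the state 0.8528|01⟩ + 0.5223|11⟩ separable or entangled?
Separable

Writing the state as a|00⟩ + b|01⟩ + c|10⟩ + d|11⟩, it is a product state iff ad − bc = 0.
Here (a, b, c, d) = (0, 0.8528, 0, 0.5223): ad − bc = (0)(0.5223) − (0.8528)(0) = 0, so the state is separable.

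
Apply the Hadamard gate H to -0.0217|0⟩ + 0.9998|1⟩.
0.6916|0⟩ - 0.7223|1⟩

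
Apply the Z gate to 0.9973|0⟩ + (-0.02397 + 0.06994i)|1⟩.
0.9973|0⟩ + (0.02397 - 0.06994i)|1⟩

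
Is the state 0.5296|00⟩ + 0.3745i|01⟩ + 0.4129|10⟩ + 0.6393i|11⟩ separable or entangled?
Entangled

Writing the state as a|00⟩ + b|01⟩ + c|10⟩ + d|11⟩, it is a product state iff ad − bc = 0.
Here (a, b, c, d) = (0.5296, 0.3745i, 0.4129, 0.6393i): ad − bc = (0.5296)(0.6393i) − (0.3745i)(0.4129) = 0.1839i ≠ 0, so the state is entangled.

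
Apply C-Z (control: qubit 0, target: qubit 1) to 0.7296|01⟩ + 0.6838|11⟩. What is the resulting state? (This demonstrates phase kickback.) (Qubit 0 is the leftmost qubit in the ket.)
0.7296|01⟩ - 0.6838|11⟩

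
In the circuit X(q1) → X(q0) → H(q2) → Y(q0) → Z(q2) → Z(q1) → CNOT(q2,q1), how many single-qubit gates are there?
6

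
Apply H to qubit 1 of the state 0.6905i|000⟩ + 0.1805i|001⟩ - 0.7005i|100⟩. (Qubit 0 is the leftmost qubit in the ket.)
0.4883i|000⟩ + 0.1276i|001⟩ + 0.4883i|010⟩ + 0.1276i|011⟩ - 0.4953i|100⟩ - 0.4953i|110⟩

H on qubit 1 mixes each pair of kets that differ only in qubit 1: amplitudes (a, b) of (|…0…⟩, |…1…⟩) become ((a + b)/√2, (a − b)/√2). Kets absent from the input have amplitude 0.
(|000⟩, |010⟩): (a, b) = (0.6905i, 0) → (0.4883i, 0.4883i)
(|001⟩, |011⟩): (a, b) = (0.1805i, 0) → (0.1276i, 0.1276i)
(|100⟩, |110⟩): (a, b) = (-0.7005i, 0) → (-0.4953i, -0.4953i)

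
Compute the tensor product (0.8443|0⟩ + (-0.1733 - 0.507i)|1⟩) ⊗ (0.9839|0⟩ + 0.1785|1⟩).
0.8307|00⟩ + 0.1507|01⟩ + (-0.1705 - 0.4988i)|10⟩ + (-0.03093 - 0.0905i)|11⟩

amp(|b₁b₂…⟩) = product of the factor amplitudes for bits b₁, b₂, …; only kets whose every factor amplitude is nonzero survive.
|00⟩: (0.8443)(0.9839) = 0.8307
|01⟩: (0.8443)(0.1785) = 0.1507
|10⟩: (-0.1733 - 0.507i)(0.9839) = (-0.1705 - 0.4988i)
|11⟩: (-0.1733 - 0.507i)(0.1785) = (-0.03093 - 0.0905i)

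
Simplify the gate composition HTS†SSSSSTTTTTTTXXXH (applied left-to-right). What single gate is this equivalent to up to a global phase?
Z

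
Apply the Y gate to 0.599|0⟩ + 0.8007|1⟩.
-0.8007i|0⟩ + 0.599i|1⟩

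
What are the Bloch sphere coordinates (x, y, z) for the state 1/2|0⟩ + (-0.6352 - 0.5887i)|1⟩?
(-0.6352, -0.5887, -0.5)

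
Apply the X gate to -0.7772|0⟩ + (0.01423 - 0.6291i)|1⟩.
(0.01423 - 0.6291i)|0⟩ - 0.7772|1⟩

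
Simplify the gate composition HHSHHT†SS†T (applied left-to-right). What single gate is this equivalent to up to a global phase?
S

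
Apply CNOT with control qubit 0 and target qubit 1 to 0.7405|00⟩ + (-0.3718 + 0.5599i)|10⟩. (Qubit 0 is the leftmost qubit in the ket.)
0.7405|00⟩ + (-0.3718 + 0.5599i)|11⟩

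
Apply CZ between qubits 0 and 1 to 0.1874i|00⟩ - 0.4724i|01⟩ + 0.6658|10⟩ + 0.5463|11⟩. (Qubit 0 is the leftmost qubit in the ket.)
0.1874i|00⟩ - 0.4724i|01⟩ + 0.6658|10⟩ - 0.5463|11⟩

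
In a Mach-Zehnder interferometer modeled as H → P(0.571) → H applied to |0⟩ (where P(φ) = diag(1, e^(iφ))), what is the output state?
(0.9207 + 0.2702i)|0⟩ + (0.07932 - 0.2702i)|1⟩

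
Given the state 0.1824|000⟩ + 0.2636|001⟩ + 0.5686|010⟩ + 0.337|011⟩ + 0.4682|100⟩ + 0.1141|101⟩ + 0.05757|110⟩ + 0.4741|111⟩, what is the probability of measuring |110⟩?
0.003314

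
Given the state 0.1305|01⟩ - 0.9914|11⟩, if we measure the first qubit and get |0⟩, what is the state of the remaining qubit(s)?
|1⟩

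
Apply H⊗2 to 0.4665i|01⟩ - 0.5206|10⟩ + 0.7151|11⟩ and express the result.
(0.09725 + 0.2333i)|00⟩ + (-0.6179 - 0.2333i)|01⟩ + (-0.09725 + 0.2333i)|10⟩ + (0.6179 - 0.2333i)|11⟩

H⊗2 gives amp(|y⟩) = (1/2) Σ_x (−1)^(x·y) amp(|x⟩), where x·y is the number of positions in which both x and y have a 1.
|00⟩: (0.4665i - 0.5206 + 0.7151)/2 = (0.09725 + 0.2333i)
|01⟩: (-0.4665i - 0.5206 - 0.7151)/2 = (-0.6179 - 0.2333i)
|10⟩: (0.4665i + 0.5206 - 0.7151)/2 = (-0.09725 + 0.2333i)
|11⟩: (-0.4665i + 0.5206 + 0.7151)/2 = (0.6179 - 0.2333i)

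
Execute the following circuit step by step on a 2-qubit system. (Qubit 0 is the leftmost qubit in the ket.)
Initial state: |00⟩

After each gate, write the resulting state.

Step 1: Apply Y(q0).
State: i|10⟩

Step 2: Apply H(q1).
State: (1/√2)i|10⟩ + (1/√2)i|11⟩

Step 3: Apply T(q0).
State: (-1/2 + (1/2)i)|10⟩ + (-1/2 + (1/2)i)|11⟩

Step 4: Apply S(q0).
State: (-1/2 - (1/2)i)|10⟩ + (-1/2 - (1/2)i)|11⟩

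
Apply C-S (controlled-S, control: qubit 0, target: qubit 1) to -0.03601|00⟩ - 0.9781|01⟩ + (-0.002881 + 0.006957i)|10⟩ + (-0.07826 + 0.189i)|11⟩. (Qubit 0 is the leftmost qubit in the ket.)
-0.03601|00⟩ - 0.9781|01⟩ + (-0.002881 + 0.006957i)|10⟩ + (-0.189 - 0.07826i)|11⟩

C-S leaves the control-|0⟩ kets |00⟩, |01⟩ unchanged and applies S to qubit 1 on the control-|1⟩ pair (|10⟩, |11⟩).
S = [[1, 0], [0, i]].
With a = amp(|10⟩) = (-0.002881 + 0.006957i) and b = amp(|11⟩) = (-0.07826 + 0.189i):
new amp(|10⟩) = (1)·a = (-0.002881 + 0.006957i)
new amp(|11⟩) = (i)·b = (-0.189 - 0.07826i)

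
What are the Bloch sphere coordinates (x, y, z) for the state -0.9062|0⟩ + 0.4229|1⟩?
(-0.7665, 0, 0.6424)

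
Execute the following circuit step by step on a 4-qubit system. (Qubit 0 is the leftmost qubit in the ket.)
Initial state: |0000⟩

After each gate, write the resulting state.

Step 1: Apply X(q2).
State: |0010⟩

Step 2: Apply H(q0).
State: 1/√2|0010⟩ + 1/√2|1010⟩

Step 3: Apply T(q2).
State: (1/2 + (1/2)i)|0010⟩ + (1/2 + (1/2)i)|1010⟩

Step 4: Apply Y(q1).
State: (-1/2 + (1/2)i)|0110⟩ + (-1/2 + (1/2)i)|1110⟩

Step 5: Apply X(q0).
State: (-1/2 + (1/2)i)|0110⟩ + (-1/2 + (1/2)i)|1110⟩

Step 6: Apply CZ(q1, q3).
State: (-1/2 + (1/2)i)|0110⟩ + (-1/2 + (1/2)i)|1110⟩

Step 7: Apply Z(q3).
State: (-1/2 + (1/2)i)|0110⟩ + (-1/2 + (1/2)i)|1110⟩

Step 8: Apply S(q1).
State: (-1/2 - (1/2)i)|0110⟩ + (-1/2 - (1/2)i)|1110⟩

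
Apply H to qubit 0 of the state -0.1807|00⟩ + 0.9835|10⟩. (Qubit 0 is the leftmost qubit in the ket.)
0.5677|00⟩ - 0.8232|10⟩

H on qubit 0 mixes each pair of kets that differ only in qubit 0: amplitudes (a, b) of (|…0…⟩, |…1…⟩) become ((a + b)/√2, (a − b)/√2). Kets absent from the input have amplitude 0.
(|00⟩, |10⟩): (a, b) = (-0.1807, 0.9835) → (0.5677, -0.8232)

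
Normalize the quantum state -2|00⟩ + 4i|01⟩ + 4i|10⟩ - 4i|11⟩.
-0.2774|00⟩ + 0.5547i|01⟩ + 0.5547i|10⟩ - 0.5547i|11⟩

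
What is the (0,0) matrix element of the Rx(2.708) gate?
0.2151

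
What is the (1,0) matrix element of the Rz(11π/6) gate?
0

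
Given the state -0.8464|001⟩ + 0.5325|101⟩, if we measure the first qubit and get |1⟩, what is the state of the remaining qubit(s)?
|01⟩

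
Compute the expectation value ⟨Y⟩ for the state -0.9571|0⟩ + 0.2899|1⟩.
0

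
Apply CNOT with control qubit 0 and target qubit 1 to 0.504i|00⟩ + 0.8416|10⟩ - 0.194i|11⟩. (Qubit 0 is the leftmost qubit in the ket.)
0.504i|00⟩ - 0.194i|10⟩ + 0.8416|11⟩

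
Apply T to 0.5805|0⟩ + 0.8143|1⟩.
0.5805|0⟩ + (0.5758 + 0.5758i)|1⟩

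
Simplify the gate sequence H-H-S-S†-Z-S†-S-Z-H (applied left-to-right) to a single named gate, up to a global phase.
H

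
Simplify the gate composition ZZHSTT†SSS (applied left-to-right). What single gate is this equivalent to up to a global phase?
H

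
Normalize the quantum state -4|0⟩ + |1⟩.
-0.9701|0⟩ + 0.2425|1⟩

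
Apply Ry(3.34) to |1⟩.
-0.9951|0⟩ - 0.09904|1⟩

Ry(3.34) = [[cos(θ/2), −sin(θ/2)], [sin(θ/2), cos(θ/2)]]; θ = 3.34, cos(θ/2) ≈ -0.099041, sin(θ/2) ≈ 0.995083.
With a = amp(|0⟩) = 0 and b = amp(|1⟩) = 1:
new amp(|0⟩) = (-0.099041)·a + (-0.995083)·b = -0.9951
new amp(|1⟩) = (0.995083)·a + (-0.099041)·b = -0.09904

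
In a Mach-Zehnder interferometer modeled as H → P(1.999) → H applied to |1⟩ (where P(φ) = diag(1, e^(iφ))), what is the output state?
(0.7076 - 0.4549i)|0⟩ + (0.2924 + 0.4549i)|1⟩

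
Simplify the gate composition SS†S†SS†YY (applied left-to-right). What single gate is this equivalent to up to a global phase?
S†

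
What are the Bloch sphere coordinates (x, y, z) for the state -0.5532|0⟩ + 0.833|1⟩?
(-0.9216, 0, -0.3879)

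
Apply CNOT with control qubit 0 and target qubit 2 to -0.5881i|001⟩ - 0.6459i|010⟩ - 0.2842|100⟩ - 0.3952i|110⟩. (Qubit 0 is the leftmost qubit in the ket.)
-0.5881i|001⟩ - 0.6459i|010⟩ - 0.2842|101⟩ - 0.3952i|111⟩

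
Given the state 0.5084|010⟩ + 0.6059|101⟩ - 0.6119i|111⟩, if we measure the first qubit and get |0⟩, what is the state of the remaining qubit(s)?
|10⟩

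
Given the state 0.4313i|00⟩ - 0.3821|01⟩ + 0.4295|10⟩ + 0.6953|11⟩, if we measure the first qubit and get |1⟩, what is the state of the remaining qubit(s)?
0.5255|0⟩ + 0.8508|1⟩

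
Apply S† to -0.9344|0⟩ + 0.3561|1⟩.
-0.9344|0⟩ - 0.3561i|1⟩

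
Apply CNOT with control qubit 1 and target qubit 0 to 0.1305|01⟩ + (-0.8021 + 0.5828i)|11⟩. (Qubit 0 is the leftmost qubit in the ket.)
(-0.8021 + 0.5828i)|01⟩ + 0.1305|11⟩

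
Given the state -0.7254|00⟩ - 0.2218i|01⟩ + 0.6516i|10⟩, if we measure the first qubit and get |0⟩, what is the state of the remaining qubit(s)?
-0.9563|0⟩ - 0.2924i|1⟩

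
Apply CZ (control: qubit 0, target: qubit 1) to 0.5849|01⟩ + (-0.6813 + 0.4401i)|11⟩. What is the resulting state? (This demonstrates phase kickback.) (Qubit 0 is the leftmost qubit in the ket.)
0.5849|01⟩ + (0.6813 - 0.4401i)|11⟩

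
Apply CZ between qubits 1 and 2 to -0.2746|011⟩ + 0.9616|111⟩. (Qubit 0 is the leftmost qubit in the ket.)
0.2746|011⟩ - 0.9616|111⟩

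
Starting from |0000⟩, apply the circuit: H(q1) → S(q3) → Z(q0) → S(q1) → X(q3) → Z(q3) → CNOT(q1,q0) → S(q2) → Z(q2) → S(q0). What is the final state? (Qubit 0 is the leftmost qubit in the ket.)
-1/√2|0001⟩ + 1/√2|1101⟩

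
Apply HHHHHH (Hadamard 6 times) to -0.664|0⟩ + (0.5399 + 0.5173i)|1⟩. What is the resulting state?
-0.664|0⟩ + (0.5399 + 0.5173i)|1⟩

H² = I, so an even number of Hadamards cancels: H^6 = I and the state is unchanged.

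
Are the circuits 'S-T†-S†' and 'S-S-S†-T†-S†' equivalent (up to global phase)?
Yes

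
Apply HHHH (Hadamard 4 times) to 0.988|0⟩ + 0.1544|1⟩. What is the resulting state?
0.988|0⟩ + 0.1544|1⟩

H² = I, so an even number of Hadamards cancels: H^4 = I and the state is unchanged.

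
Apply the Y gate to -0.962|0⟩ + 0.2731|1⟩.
-0.2731i|0⟩ - 0.962i|1⟩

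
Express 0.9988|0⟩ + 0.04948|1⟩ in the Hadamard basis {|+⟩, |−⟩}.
0.7412|+⟩ + 0.6713|−⟩

With |ψ⟩ = α|0⟩ + β|1⟩, the Hadamard-basis coefficients are ⟨+|ψ⟩ = (α + β)/√2 and ⟨−|ψ⟩ = (α − β)/√2.
Here α = 0.9988, β = 0.04948: (α + β)/√2 = 0.7412, (α − β)/√2 = 0.6713.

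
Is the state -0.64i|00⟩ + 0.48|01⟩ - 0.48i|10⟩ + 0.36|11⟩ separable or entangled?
Separable

Writing the state as a|00⟩ + b|01⟩ + c|10⟩ + d|11⟩, it is a product state iff ad − bc = 0.
Here (a, b, c, d) = (-0.64i, 0.48, -0.48i, 0.36): ad − bc = (-0.64i)(0.36) − (0.48)(-0.48i) = 0, so the state is separable.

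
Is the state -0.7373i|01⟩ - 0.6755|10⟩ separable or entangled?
Entangled

Writing the state as a|00⟩ + b|01⟩ + c|10⟩ + d|11⟩, it is a product state iff ad − bc = 0.
Here (a, b, c, d) = (0, -0.7373i, -0.6755, 0): ad − bc = (0)(0) − (-0.7373i)(-0.6755) = -0.498i ≠ 0, so the state is entangled.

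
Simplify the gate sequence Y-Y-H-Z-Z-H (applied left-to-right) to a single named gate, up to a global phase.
I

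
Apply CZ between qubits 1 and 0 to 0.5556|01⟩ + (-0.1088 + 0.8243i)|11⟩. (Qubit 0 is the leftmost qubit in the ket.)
0.5556|01⟩ + (0.1088 - 0.8243i)|11⟩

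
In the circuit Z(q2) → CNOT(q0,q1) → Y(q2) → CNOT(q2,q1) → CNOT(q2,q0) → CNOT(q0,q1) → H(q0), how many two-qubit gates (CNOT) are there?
4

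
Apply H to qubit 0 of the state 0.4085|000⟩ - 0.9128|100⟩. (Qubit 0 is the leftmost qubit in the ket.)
-0.3566|000⟩ + 0.9343|100⟩

H on qubit 0 mixes each pair of kets that differ only in qubit 0: amplitudes (a, b) of (|…0…⟩, |…1…⟩) become ((a + b)/√2, (a − b)/√2). Kets absent from the input have amplitude 0.
(|000⟩, |100⟩): (a, b) = (0.4085, -0.9128) → (-0.3566, 0.9343)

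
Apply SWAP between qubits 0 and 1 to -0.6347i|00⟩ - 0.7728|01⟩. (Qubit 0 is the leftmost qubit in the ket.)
-0.6347i|00⟩ - 0.7728|10⟩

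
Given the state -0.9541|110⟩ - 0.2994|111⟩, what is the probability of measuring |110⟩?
0.9103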